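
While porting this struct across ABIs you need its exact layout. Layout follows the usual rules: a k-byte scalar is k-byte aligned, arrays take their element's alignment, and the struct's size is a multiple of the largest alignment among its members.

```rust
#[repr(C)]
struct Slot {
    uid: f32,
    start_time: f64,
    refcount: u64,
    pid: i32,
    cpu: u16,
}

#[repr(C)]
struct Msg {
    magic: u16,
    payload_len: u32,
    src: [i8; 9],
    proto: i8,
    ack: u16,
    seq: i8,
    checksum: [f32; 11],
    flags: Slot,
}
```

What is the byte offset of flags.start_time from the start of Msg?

80

Slot: uid at 0 (size 4, align 4) → ends 4; pad 4 to align 8 for start_time; start_time at 8 (size 8, align 8) → ends 16; refcount at 16 (size 8, align 8) → ends 24; pid at 24 (size 4, align 4) → ends 28; cpu at 28 (size 2, align 2) → ends 30; tail pad 2 to reach multiple of 8; total 32 bytes, alignment 8
magic at 0 (size 2, align 2) → ends 2
pad 2 to align 4 for payload_len
payload_len at 4 (size 4, align 4) → ends 8
src at 8 (size 9, align 1) → ends 17
proto at 17 (size 1, align 1) → ends 18
ack at 18 (size 2, align 2) → ends 20
seq at 20 (size 1, align 1) → ends 21
pad 3 to align 4 for checksum
checksum at 24 (size 44, align 4) → ends 68
pad 4 to align 8 for flags
flags at 72 (size 32, align 8) → ends 104
within Slot: start_time at 8
72 + 8 = 80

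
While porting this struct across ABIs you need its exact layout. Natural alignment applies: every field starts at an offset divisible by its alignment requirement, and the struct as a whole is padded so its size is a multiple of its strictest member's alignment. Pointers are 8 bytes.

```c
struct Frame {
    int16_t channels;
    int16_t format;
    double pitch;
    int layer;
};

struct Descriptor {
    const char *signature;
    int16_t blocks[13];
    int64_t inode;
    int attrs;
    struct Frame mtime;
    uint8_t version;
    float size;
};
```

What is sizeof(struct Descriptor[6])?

528

Frame: 0..2  channels  (2B, 2-aligned); 2..4  format  (2B, 2-aligned); 4..8  -- padding (4B); 8..16  pitch  (8B, 8-aligned); 16..20  layer  (4B, 4-aligned); 20..24  -- tail padding (4B); sizeof = 24, alignof = 8
0..8  signature  (8B, 8-aligned)
8..34  blocks  (26B, 2-aligned)
34..40  -- padding (6B)
40..48  inode  (8B, 8-aligned)
48..52  attrs  (4B, 4-aligned)
52..56  -- padding (4B)
56..80  mtime  (24B, 8-aligned)
80..81  version  (1B, 1-aligned)
81..84  -- padding (3B)
84..88  size  (4B, 4-aligned)
sizeof = 88, alignof = 8
array of 6: 6 × 88 = 528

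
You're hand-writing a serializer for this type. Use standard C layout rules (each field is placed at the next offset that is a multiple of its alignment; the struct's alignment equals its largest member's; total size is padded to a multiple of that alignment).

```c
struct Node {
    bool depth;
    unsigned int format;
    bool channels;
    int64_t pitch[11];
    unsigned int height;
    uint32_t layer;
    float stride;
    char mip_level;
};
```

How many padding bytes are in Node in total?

13

0..1  depth  (1B, 1-aligned)
1..4  -- padding (3B)
4..8  format  (4B, 4-aligned)
8..9  channels  (1B, 1-aligned)
9..16  -- padding (7B)
16..104  pitch  (88B, 8-aligned)
104..108  height  (4B, 4-aligned)
108..112  layer  (4B, 4-aligned)
112..116  stride  (4B, 4-aligned)
116..117  mip_level  (1B, 1-aligned)
117..120  -- tail padding (3B)
sizeof = 120, alignof = 8
data bytes 107, size 120 → padding 13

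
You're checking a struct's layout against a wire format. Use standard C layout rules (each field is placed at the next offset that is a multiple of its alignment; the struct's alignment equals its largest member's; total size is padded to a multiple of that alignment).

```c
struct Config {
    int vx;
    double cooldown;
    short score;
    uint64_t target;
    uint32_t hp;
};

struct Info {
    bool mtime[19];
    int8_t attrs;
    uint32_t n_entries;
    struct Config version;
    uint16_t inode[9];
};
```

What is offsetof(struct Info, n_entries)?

Config: 0..4  vx  (4B, 4-aligned); 4..8  -- padding (4B); 8..16  cooldown  (8B, 8-aligned); 16..18  score  (2B, 2-aligned); 18..24  -- padding (6B); 24..32  target  (8B, 8-aligned); 32..36  hp  (4B, 4-aligned); 36..40  -- tail padding (4B); sizeof = 40, alignof = 8
0..19  mtime  (19B, 1-aligned)
19..20  attrs  (1B, 1-aligned)
20..24  n_entries  (4B, 4-aligned)

20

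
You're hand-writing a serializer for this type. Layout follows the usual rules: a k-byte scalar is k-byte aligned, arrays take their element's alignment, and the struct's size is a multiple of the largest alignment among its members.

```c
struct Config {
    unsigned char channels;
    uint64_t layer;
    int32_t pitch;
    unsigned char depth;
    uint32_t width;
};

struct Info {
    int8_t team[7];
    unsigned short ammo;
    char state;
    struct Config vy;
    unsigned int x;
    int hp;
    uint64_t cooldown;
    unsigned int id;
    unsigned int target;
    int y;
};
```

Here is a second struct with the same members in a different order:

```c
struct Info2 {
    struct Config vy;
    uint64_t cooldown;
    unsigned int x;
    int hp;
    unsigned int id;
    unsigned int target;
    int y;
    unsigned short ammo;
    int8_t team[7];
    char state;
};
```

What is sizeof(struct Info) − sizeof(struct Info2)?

8

Config: @0: channels [1B, align 1] → 1; +7 pad (align 8); @8: layer [8B, align 8] → 16; @16: pitch [4B, align 4] → 20; @20: depth [1B, align 1] → 21; +3 pad (align 4); @24: width [4B, align 4] → 28; +4 tail pad (align 8); size 32, align 8
@0: team [7B, align 1] → 7
+1 pad (align 2)
@8: ammo [2B, align 2] → 10
@10: state [1B, align 1] → 11
+5 pad (align 8)
@16: vy [32B, align 8] → 48
@48: x [4B, align 4] → 52
@52: hp [4B, align 4] → 56
@56: cooldown [8B, align 8] → 64
@64: id [4B, align 4] → 68
@68: target [4B, align 4] → 72
@72: y [4B, align 4] → 76
+4 tail pad (align 8)
size 80, align 8
— Info2 —
@0: vy [32B, align 8] → 32
@32: cooldown [8B, align 8] → 40
@40: x [4B, align 4] → 44
@44: hp [4B, align 4] → 48
@48: id [4B, align 4] → 52
@52: target [4B, align 4] → 56
@56: y [4B, align 4] → 60
@60: ammo [2B, align 2] → 62
@62: team [7B, align 1] → 69
@69: state [1B, align 1] → 70
+2 tail pad (align 8)
size 72, align 8
80 − 72 = 8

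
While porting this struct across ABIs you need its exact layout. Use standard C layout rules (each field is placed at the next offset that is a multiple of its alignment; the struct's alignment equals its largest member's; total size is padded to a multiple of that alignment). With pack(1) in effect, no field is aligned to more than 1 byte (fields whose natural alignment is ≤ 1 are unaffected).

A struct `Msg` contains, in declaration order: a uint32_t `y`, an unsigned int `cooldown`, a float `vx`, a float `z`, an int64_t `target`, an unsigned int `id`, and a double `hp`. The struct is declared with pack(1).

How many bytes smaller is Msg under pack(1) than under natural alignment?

natural layout:
  y at 0 (size 4, align 4) → ends 4
  cooldown at 4 (size 4, align 4) → ends 8
  vx at 8 (size 4, align 4) → ends 12
  z at 12 (size 4, align 4) → ends 16
  target at 16 (size 8, align 8) → ends 24
  id at 24 (size 4, align 4) → ends 28
  pad 4 to align 8 for hp
  hp at 32 (size 8, align 8) → ends 40
  total 40 bytes, alignment 8
packed(1) layout:
  y at 0 (size 4, align 1) → ends 4
  cooldown at 4 (size 4, align 1) → ends 8
  vx at 8 (size 4, align 1) → ends 12
  z at 12 (size 4, align 1) → ends 16
  target at 16 (size 8, align 1) → ends 24
  id at 24 (size 4, align 1) → ends 28
  hp at 28 (size 8, align 1) → ends 36
  total 36 bytes, alignment 1
40 − 36 = 4

4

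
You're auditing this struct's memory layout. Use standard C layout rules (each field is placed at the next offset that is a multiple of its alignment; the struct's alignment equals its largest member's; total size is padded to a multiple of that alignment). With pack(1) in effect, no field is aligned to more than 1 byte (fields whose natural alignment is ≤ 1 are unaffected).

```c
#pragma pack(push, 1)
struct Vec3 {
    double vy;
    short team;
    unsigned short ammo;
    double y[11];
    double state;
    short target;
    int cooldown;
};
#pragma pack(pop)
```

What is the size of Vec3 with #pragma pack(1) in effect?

vy at 0 (size 8, align 1) → ends 8
team at 8 (size 2, align 1) → ends 10
ammo at 10 (size 2, align 1) → ends 12
y at 12 (size 88, align 1) → ends 100
state at 100 (size 8, align 1) → ends 108
target at 108 (size 2, align 1) → ends 110
cooldown at 110 (size 4, align 1) → ends 114
total 114 bytes, alignment 1

114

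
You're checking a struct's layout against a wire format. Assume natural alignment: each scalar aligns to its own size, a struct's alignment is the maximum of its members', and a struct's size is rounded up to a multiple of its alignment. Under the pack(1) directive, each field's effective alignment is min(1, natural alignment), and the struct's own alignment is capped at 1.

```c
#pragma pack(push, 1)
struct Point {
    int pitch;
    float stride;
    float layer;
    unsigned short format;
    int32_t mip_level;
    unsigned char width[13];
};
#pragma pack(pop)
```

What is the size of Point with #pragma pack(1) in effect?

0..4  pitch  (4B, 1-aligned)
4..8  stride  (4B, 1-aligned)
8..12  layer  (4B, 1-aligned)
12..14  format  (2B, 1-aligned)
14..18  mip_level  (4B, 1-aligned)
18..31  width  (13B, 1-aligned)
sizeof = 31, alignof = 1

31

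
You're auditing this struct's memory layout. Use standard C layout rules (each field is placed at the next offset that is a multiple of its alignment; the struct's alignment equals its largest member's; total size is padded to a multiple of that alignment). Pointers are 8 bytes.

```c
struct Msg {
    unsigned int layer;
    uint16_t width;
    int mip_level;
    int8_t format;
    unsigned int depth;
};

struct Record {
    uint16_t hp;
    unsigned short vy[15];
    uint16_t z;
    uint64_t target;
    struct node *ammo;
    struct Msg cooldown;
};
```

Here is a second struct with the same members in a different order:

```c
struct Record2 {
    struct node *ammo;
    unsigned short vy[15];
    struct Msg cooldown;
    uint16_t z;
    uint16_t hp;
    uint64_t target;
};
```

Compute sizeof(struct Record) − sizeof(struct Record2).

8

Msg: @0: layer [4B, align 4] → 4; @4: width [2B, align 2] → 6; +2 pad (align 4); @8: mip_level [4B, align 4] → 12; @12: format [1B, align 1] → 13; +3 pad (align 4); @16: depth [4B, align 4] → 20; size 20, align 4
@0: hp [2B, align 2] → 2
@2: vy [30B, align 2] → 32
@32: z [2B, align 2] → 34
+6 pad (align 8)
@40: target [8B, align 8] → 48
@48: ammo [8B, align 8] → 56
@56: cooldown [20B, align 4] → 76
+4 tail pad (align 8)
size 80, align 8
— Record2 —
@0: ammo [8B, align 8] → 8
@8: vy [30B, align 2] → 38
+2 pad (align 4)
@40: cooldown [20B, align 4] → 60
@60: z [2B, align 2] → 62
@62: hp [2B, align 2] → 64
@64: target [8B, align 8] → 72
size 72, align 8
80 − 72 = 8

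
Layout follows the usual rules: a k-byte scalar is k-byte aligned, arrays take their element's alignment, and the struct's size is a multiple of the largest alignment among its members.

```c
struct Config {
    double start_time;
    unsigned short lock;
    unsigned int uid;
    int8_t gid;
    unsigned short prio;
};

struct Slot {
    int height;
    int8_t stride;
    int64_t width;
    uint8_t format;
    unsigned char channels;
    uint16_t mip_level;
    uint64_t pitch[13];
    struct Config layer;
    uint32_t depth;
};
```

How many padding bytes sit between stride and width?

Config: @0: start_time [8B, align 8] → 8; @8: lock [2B, align 2] → 10; +2 pad (align 4); @12: uid [4B, align 4] → 16; @16: gid [1B, align 1] → 17; +1 pad (align 2); @18: prio [2B, align 2] → 20; +4 tail pad (align 8); size 24, align 8
@0: height [4B, align 4] → 4
@4: stride [1B, align 1] → 5
+3 pad (align 8)
@8: width [8B, align 8] → 16

3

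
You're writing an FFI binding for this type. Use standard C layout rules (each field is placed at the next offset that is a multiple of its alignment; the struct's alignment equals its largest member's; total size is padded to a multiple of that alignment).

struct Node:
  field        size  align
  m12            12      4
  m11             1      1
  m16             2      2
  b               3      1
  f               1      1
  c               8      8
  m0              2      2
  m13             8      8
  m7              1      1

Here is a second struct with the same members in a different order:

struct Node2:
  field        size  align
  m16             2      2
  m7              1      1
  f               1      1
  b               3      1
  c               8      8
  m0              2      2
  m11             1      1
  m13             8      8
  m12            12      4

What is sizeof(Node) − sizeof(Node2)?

8

@0: m12 [12B, align 4] → 12
@12: m11 [1B, align 1] → 13
+1 pad (align 2)
@14: m16 [2B, align 2] → 16
@16: b [3B, align 1] → 19
@19: f [1B, align 1] → 20
+4 pad (align 8)
@24: c [8B, align 8] → 32
@32: m0 [2B, align 2] → 34
+6 pad (align 8)
@40: m13 [8B, align 8] → 48
@48: m7 [1B, align 1] → 49
+7 tail pad (align 8)
size 56, align 8
— Node2 —
@0: m16 [2B, align 2] → 2
@2: m7 [1B, align 1] → 3
@3: f [1B, align 1] → 4
@4: b [3B, align 1] → 7
+1 pad (align 8)
@8: c [8B, align 8] → 16
@16: m0 [2B, align 2] → 18
@18: m11 [1B, align 1] → 19
+5 pad (align 8)
@24: m13 [8B, align 8] → 32
@32: m12 [12B, align 4] → 44
+4 tail pad (align 8)
size 48, align 8
56 − 48 = 8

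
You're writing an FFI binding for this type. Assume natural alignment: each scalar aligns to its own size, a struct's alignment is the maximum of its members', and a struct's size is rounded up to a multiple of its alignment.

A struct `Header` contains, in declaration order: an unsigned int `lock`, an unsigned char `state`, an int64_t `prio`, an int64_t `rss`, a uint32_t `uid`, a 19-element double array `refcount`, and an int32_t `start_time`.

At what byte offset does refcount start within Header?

lock at 0 (size 4, align 4) → ends 4
state at 4 (size 1, align 1) → ends 5
pad 3 to align 8 for prio
prio at 8 (size 8, align 8) → ends 16
rss at 16 (size 8, align 8) → ends 24
uid at 24 (size 4, align 4) → ends 28
pad 4 to align 8 for refcount
refcount at 32 (size 152, align 8) → ends 184

32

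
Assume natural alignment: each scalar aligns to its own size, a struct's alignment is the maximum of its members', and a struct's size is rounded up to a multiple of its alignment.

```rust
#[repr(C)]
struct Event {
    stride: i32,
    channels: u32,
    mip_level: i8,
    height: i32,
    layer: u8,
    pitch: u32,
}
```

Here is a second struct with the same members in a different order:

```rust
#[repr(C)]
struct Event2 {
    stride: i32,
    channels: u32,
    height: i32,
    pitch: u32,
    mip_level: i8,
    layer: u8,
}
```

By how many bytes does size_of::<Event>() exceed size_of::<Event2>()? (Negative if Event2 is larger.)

stride at 0 (size 4, align 4) → ends 4
channels at 4 (size 4, align 4) → ends 8
mip_level at 8 (size 1, align 1) → ends 9
pad 3 to align 4 for height
height at 12 (size 4, align 4) → ends 16
layer at 16 (size 1, align 1) → ends 17
pad 3 to align 4 for pitch
pitch at 20 (size 4, align 4) → ends 24
total 24 bytes, alignment 4
— Event2 —
stride at 0 (size 4, align 4) → ends 4
channels at 4 (size 4, align 4) → ends 8
height at 8 (size 4, align 4) → ends 12
pitch at 12 (size 4, align 4) → ends 16
mip_level at 16 (size 1, align 1) → ends 17
layer at 17 (size 1, align 1) → ends 18
tail pad 2 to reach multiple of 4
total 20 bytes, alignment 4
24 − 20 = 4

4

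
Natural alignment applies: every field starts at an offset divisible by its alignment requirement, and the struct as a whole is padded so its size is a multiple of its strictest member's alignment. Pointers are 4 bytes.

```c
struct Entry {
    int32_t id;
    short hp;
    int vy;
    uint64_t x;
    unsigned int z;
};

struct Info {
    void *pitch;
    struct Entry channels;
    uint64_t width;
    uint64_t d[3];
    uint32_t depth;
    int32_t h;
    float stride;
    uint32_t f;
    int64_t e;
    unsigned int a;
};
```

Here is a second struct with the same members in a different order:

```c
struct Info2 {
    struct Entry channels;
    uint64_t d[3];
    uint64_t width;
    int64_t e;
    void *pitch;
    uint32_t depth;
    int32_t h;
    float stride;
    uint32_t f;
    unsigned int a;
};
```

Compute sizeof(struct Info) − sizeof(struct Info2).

8

Entry: id at 0 (size 4, align 4) → ends 4; hp at 4 (size 2, align 2) → ends 6; pad 2 to align 4 for vy; vy at 8 (size 4, align 4) → ends 12; pad 4 to align 8 for x; x at 16 (size 8, align 8) → ends 24; z at 24 (size 4, align 4) → ends 28; tail pad 4 to reach multiple of 8; total 32 bytes, alignment 8
pitch at 0 (size 4, align 4) → ends 4
pad 4 to align 8 for channels
channels at 8 (size 32, align 8) → ends 40
width at 40 (size 8, align 8) → ends 48
d at 48 (size 24, align 8) → ends 72
depth at 72 (size 4, align 4) → ends 76
h at 76 (size 4, align 4) → ends 80
stride at 80 (size 4, align 4) → ends 84
f at 84 (size 4, align 4) → ends 88
e at 88 (size 8, align 8) → ends 96
a at 96 (size 4, align 4) → ends 100
tail pad 4 to reach multiple of 8
total 104 bytes, alignment 8
— Info2 —
channels at 0 (size 32, align 8) → ends 32
d at 32 (size 24, align 8) → ends 56
width at 56 (size 8, align 8) → ends 64
e at 64 (size 8, align 8) → ends 72
pitch at 72 (size 4, align 4) → ends 76
depth at 76 (size 4, align 4) → ends 80
h at 80 (size 4, align 4) → ends 84
stride at 84 (size 4, align 4) → ends 88
f at 88 (size 4, align 4) → ends 92
a at 92 (size 4, align 4) → ends 96
total 96 bytes, alignment 8
104 − 96 = 8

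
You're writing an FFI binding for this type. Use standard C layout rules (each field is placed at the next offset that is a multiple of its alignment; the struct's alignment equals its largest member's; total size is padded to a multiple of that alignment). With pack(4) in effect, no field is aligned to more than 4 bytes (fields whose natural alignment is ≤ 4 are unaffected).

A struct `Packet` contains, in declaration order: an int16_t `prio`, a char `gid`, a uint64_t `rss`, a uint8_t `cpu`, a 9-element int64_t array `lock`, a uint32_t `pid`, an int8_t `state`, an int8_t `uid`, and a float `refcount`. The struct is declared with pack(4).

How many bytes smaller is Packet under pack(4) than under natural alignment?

12

natural layout:
  @0: prio [2B, align 2] → 2
  @2: gid [1B, align 1] → 3
  +5 pad (align 8)
  @8: rss [8B, align 8] → 16
  @16: cpu [1B, align 1] → 17
  +7 pad (align 8)
  @24: lock [72B, align 8] → 96
  @96: pid [4B, align 4] → 100
  @100: state [1B, align 1] → 101
  @101: uid [1B, align 1] → 102
  +2 pad (align 4)
  @104: refcount [4B, align 4] → 108
  +4 tail pad (align 8)
  size 112, align 8
packed(4) layout:
  @0: prio [2B, align 2] → 2
  @2: gid [1B, align 1] → 3
  +1 pad (align 4)
  @4: rss [8B, align 4] → 12
  @12: cpu [1B, align 1] → 13
  +3 pad (align 4)
  @16: lock [72B, align 4] → 88
  @88: pid [4B, align 4] → 92
  @92: state [1B, align 1] → 93
  @93: uid [1B, align 1] → 94
  +2 pad (align 4)
  @96: refcount [4B, align 4] → 100
  size 100, align 4
112 − 100 = 12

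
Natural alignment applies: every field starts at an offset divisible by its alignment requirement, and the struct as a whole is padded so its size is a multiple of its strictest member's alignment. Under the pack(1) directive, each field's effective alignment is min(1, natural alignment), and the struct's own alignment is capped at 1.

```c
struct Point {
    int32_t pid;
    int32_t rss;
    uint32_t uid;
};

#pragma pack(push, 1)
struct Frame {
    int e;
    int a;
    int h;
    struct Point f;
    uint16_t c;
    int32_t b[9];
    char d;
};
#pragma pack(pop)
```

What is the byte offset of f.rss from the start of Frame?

16

Point: @0: pid [4B, align 4] → 4; @4: rss [4B, align 4] → 8; @8: uid [4B, align 4] → 12; size 12, align 4
@0: e [4B, align 1] → 4
@4: a [4B, align 1] → 8
@8: h [4B, align 1] → 12
@12: f [12B, align 1] → 24
within Point: rss at 4
12 + 4 = 16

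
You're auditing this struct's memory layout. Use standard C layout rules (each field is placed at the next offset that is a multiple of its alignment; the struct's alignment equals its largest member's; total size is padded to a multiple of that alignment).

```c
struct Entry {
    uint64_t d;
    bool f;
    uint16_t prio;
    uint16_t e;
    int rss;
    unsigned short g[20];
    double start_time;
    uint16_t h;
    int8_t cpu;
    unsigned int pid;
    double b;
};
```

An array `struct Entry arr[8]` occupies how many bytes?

704

d at 0 (size 8, align 8) → ends 8
f at 8 (size 1, align 1) → ends 9
pad 1 to align 2 for prio
prio at 10 (size 2, align 2) → ends 12
e at 12 (size 2, align 2) → ends 14
pad 2 to align 4 for rss
rss at 16 (size 4, align 4) → ends 20
g at 20 (size 40, align 2) → ends 60
pad 4 to align 8 for start_time
start_time at 64 (size 8, align 8) → ends 72
h at 72 (size 2, align 2) → ends 74
cpu at 74 (size 1, align 1) → ends 75
pad 1 to align 4 for pid
pid at 76 (size 4, align 4) → ends 80
b at 80 (size 8, align 8) → ends 88
total 88 bytes, alignment 8
array of 8: 8 × 88 = 704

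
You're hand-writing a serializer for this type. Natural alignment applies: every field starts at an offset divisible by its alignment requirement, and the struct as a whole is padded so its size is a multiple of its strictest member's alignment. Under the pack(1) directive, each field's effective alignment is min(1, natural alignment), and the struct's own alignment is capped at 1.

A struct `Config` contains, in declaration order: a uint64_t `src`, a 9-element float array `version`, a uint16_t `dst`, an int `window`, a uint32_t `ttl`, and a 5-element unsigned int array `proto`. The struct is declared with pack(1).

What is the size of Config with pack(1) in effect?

74

src at 0 (size 8, align 1) → ends 8
version at 8 (size 36, align 1) → ends 44
dst at 44 (size 2, align 1) → ends 46
window at 46 (size 4, align 1) → ends 50
ttl at 50 (size 4, align 1) → ends 54
proto at 54 (size 20, align 1) → ends 74
total 74 bytes, alignment 1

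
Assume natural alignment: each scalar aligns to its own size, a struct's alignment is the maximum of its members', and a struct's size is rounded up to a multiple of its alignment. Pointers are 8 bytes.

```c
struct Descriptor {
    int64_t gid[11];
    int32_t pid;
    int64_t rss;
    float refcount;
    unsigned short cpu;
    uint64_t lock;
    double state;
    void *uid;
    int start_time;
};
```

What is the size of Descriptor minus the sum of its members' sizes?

10

0..88  gid  (88B, 8-aligned)
88..92  pid  (4B, 4-aligned)
92..96  -- padding (4B)
96..104  rss  (8B, 8-aligned)
104..108  refcount  (4B, 4-aligned)
108..110  cpu  (2B, 2-aligned)
110..112  -- padding (2B)
112..120  lock  (8B, 8-aligned)
120..128  state  (8B, 8-aligned)
128..136  uid  (8B, 8-aligned)
136..140  start_time  (4B, 4-aligned)
140..144  -- tail padding (4B)
sizeof = 144, alignof = 8
data bytes 134, size 144 → padding 10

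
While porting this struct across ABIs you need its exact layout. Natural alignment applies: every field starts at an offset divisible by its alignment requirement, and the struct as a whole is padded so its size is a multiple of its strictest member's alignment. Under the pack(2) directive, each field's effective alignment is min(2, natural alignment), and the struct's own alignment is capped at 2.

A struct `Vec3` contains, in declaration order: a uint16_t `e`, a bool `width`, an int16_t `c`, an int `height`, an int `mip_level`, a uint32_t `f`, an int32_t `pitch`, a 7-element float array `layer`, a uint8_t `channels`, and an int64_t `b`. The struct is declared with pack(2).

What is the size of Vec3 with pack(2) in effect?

60

e at 0 (size 2, align 2) → ends 2
width at 2 (size 1, align 1) → ends 3
pad 1 to align 2 for c
c at 4 (size 2, align 2) → ends 6
height at 6 (size 4, align 2) → ends 10
mip_level at 10 (size 4, align 2) → ends 14
f at 14 (size 4, align 2) → ends 18
pitch at 18 (size 4, align 2) → ends 22
layer at 22 (size 28, align 2) → ends 50
channels at 50 (size 1, align 1) → ends 51
pad 1 to align 2 for b
b at 52 (size 8, align 2) → ends 60
total 60 bytes, alignment 2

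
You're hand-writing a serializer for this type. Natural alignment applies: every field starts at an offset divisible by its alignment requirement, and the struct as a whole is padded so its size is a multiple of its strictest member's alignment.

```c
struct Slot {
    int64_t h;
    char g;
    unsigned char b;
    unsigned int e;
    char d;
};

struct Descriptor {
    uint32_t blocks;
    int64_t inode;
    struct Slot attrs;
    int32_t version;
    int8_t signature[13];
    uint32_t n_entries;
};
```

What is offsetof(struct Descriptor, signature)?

44

Slot: @0: h [8B, align 8] → 8; @8: g [1B, align 1] → 9; @9: b [1B, align 1] → 10; +2 pad (align 4); @12: e [4B, align 4] → 16; @16: d [1B, align 1] → 17; +7 tail pad (align 8); size 24, align 8
@0: blocks [4B, align 4] → 4
+4 pad (align 8)
@8: inode [8B, align 8] → 16
@16: attrs [24B, align 8] → 40
@40: version [4B, align 4] → 44
@44: signature [13B, align 1] → 57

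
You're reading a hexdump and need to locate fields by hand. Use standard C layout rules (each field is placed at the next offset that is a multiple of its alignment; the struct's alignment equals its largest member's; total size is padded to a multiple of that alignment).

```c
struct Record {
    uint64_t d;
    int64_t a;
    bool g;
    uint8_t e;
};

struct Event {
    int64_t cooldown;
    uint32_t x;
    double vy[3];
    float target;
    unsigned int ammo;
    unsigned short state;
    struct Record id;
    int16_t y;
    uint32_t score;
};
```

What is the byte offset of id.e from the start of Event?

73

Record: d at 0 (size 8, align 8) → ends 8; a at 8 (size 8, align 8) → ends 16; g at 16 (size 1, align 1) → ends 17; e at 17 (size 1, align 1) → ends 18; tail pad 6 to reach multiple of 8; total 24 bytes, alignment 8
cooldown at 0 (size 8, align 8) → ends 8
x at 8 (size 4, align 4) → ends 12
pad 4 to align 8 for vy
vy at 16 (size 24, align 8) → ends 40
target at 40 (size 4, align 4) → ends 44
ammo at 44 (size 4, align 4) → ends 48
state at 48 (size 2, align 2) → ends 50
pad 6 to align 8 for id
id at 56 (size 24, align 8) → ends 80
within Record: e at 17
56 + 17 = 73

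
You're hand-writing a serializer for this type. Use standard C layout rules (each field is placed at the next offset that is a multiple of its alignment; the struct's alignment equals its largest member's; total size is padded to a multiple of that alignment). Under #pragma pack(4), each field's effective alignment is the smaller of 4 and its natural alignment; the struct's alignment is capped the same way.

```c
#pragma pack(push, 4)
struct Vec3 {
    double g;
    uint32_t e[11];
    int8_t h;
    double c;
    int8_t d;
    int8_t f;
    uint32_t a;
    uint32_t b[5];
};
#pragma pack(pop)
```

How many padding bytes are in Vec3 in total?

5

0..8  g  (8B, 4-aligned)
8..52  e  (44B, 4-aligned)
52..53  h  (1B, 1-aligned)
53..56  -- padding (3B)
56..64  c  (8B, 4-aligned)
64..65  d  (1B, 1-aligned)
65..66  f  (1B, 1-aligned)
66..68  -- padding (2B)
68..72  a  (4B, 4-aligned)
72..92  b  (20B, 4-aligned)
sizeof = 92, alignof = 4
data bytes 87, size 92 → padding 5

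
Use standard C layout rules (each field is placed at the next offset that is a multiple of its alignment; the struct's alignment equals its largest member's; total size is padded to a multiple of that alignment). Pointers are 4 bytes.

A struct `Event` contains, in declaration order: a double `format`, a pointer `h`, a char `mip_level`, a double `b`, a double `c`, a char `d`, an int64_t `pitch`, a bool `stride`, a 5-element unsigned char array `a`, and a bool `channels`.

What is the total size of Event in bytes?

format at 0 (size 8, align 8) → ends 8
h at 8 (size 4, align 4) → ends 12
mip_level at 12 (size 1, align 1) → ends 13
pad 3 to align 8 for b
b at 16 (size 8, align 8) → ends 24
c at 24 (size 8, align 8) → ends 32
d at 32 (size 1, align 1) → ends 33
pad 7 to align 8 for pitch
pitch at 40 (size 8, align 8) → ends 48
stride at 48 (size 1, align 1) → ends 49
a at 49 (size 5, align 1) → ends 54
channels at 54 (size 1, align 1) → ends 55
tail pad 1 to reach multiple of 8
total 56 bytes, alignment 8

56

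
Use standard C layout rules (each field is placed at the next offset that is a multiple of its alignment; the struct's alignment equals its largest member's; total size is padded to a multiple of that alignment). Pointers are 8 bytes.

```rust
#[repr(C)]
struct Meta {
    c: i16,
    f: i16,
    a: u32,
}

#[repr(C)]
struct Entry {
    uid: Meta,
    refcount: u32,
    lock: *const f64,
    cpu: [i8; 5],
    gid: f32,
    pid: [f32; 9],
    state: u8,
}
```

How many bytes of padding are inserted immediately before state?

0

Meta: 0..2  c  (2B, 2-aligned); 2..4  f  (2B, 2-aligned); 4..8  a  (4B, 4-aligned); sizeof = 8, alignof = 4
0..8  uid  (8B, 4-aligned)
8..12  refcount  (4B, 4-aligned)
12..16  -- padding (4B)
16..24  lock  (8B, 8-aligned)
24..29  cpu  (5B, 1-aligned)
29..32  -- padding (3B)
32..36  gid  (4B, 4-aligned)
36..72  pid  (36B, 4-aligned)
72..73  state  (1B, 1-aligned)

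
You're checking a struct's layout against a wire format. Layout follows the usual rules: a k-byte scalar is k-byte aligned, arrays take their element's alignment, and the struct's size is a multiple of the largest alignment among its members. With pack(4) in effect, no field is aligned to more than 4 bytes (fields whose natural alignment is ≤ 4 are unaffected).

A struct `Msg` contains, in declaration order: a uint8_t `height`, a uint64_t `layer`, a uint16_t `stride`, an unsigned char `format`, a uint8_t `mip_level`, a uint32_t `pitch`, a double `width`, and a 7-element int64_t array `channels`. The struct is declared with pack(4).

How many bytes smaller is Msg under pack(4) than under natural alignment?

natural layout:
  @0: height [1B, align 1] → 1
  +7 pad (align 8)
  @8: layer [8B, align 8] → 16
  @16: stride [2B, align 2] → 18
  @18: format [1B, align 1] → 19
  @19: mip_level [1B, align 1] → 20
  @20: pitch [4B, align 4] → 24
  @24: width [8B, align 8] → 32
  @32: channels [56B, align 8] → 88
  size 88, align 8
packed(4) layout:
  @0: height [1B, align 1] → 1
  +3 pad (align 4)
  @4: layer [8B, align 4] → 12
  @12: stride [2B, align 2] → 14
  @14: format [1B, align 1] → 15
  @15: mip_level [1B, align 1] → 16
  @16: pitch [4B, align 4] → 20
  @20: width [8B, align 4] → 28
  @28: channels [56B, align 4] → 84
  size 84, align 4
88 − 84 = 4

4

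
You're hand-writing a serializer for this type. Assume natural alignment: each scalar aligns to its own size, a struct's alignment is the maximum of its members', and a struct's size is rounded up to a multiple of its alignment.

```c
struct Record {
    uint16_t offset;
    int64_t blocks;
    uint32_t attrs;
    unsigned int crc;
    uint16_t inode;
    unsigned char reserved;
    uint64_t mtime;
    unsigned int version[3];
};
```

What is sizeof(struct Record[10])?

offset at 0 (size 2, align 2) → ends 2
pad 6 to align 8 for blocks
blocks at 8 (size 8, align 8) → ends 16
attrs at 16 (size 4, align 4) → ends 20
crc at 20 (size 4, align 4) → ends 24
inode at 24 (size 2, align 2) → ends 26
reserved at 26 (size 1, align 1) → ends 27
pad 5 to align 8 for mtime
mtime at 32 (size 8, align 8) → ends 40
version at 40 (size 12, align 4) → ends 52
tail pad 4 to reach multiple of 8
total 56 bytes, alignment 8
array of 10: 10 × 56 = 560

560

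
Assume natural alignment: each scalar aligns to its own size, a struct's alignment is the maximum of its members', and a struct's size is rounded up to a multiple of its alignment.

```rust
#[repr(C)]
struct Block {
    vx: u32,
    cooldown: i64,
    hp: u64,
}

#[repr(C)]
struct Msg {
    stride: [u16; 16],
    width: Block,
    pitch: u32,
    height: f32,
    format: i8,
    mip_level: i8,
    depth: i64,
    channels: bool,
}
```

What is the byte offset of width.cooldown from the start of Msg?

Block: 0..4  vx  (4B, 4-aligned); 4..8  -- padding (4B); 8..16  cooldown  (8B, 8-aligned); 16..24  hp  (8B, 8-aligned); sizeof = 24, alignof = 8
0..32  stride  (32B, 2-aligned)
32..56  width  (24B, 8-aligned)
within Block: cooldown at 8
32 + 8 = 40

40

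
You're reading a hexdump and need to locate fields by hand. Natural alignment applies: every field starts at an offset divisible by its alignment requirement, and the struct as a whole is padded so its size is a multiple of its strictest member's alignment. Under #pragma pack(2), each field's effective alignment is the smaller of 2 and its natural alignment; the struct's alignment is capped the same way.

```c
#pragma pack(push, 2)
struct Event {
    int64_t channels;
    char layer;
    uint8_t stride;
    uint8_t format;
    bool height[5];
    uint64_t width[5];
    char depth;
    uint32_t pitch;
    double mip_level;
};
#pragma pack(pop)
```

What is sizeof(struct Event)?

@0: channels [8B, align 2] → 8
@8: layer [1B, align 1] → 9
@9: stride [1B, align 1] → 10
@10: format [1B, align 1] → 11
@11: height [5B, align 1] → 16
@16: width [40B, align 2] → 56
@56: depth [1B, align 1] → 57
+1 pad (align 2)
@58: pitch [4B, align 2] → 62
@62: mip_level [8B, align 2] → 70
size 70, align 2

70 bytes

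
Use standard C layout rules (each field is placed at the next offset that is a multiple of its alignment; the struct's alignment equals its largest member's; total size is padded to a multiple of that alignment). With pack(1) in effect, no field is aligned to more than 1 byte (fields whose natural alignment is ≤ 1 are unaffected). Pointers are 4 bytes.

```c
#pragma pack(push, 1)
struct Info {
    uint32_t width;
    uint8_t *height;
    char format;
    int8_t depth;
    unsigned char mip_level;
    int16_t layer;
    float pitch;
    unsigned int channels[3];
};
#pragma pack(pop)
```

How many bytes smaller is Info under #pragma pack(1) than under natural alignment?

natural layout:
  width at 0 (size 4, align 4) → ends 4
  height at 4 (size 4, align 4) → ends 8
  format at 8 (size 1, align 1) → ends 9
  depth at 9 (size 1, align 1) → ends 10
  mip_level at 10 (size 1, align 1) → ends 11
  pad 1 to align 2 for layer
  layer at 12 (size 2, align 2) → ends 14
  pad 2 to align 4 for pitch
  pitch at 16 (size 4, align 4) → ends 20
  channels at 20 (size 12, align 4) → ends 32
  total 32 bytes, alignment 4
packed(1) layout:
  width at 0 (size 4, align 1) → ends 4
  height at 4 (size 4, align 1) → ends 8
  format at 8 (size 1, align 1) → ends 9
  depth at 9 (size 1, align 1) → ends 10
  mip_level at 10 (size 1, align 1) → ends 11
  layer at 11 (size 2, align 1) → ends 13
  pitch at 13 (size 4, align 1) → ends 17
  channels at 17 (size 12, align 1) → ends 29
  total 29 bytes, alignment 1
32 − 29 = 3

3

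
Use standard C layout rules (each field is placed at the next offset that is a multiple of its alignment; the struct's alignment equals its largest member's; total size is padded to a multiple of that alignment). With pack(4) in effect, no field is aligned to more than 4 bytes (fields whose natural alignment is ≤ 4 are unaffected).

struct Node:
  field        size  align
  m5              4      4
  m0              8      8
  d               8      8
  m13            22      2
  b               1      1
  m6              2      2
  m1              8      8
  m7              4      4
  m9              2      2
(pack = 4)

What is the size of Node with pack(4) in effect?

@0: m5 [4B, align 4] → 4
@4: m0 [8B, align 4] → 12
@12: d [8B, align 4] → 20
@20: m13 [22B, align 2] → 42
@42: b [1B, align 1] → 43
+1 pad (align 2)
@44: m6 [2B, align 2] → 46
+2 pad (align 4)
@48: m1 [8B, align 4] → 56
@56: m7 [4B, align 4] → 60
@60: m9 [2B, align 2] → 62
+2 tail pad (align 4)
size 64, align 4

64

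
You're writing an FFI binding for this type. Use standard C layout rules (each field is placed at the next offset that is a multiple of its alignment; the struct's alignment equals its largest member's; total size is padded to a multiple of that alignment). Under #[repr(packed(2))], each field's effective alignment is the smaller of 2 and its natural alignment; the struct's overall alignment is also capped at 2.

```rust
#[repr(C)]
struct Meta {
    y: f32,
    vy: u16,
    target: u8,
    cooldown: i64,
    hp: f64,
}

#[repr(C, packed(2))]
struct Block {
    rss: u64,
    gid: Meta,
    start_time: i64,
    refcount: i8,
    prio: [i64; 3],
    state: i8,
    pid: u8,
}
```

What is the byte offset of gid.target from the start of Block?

Meta: y at 0 (size 4, align 4) → ends 4; vy at 4 (size 2, align 2) → ends 6; target at 6 (size 1, align 1) → ends 7; pad 1 to align 8 for cooldown; cooldown at 8 (size 8, align 8) → ends 16; hp at 16 (size 8, align 8) → ends 24; total 24 bytes, alignment 8
rss at 0 (size 8, align 2) → ends 8
gid at 8 (size 24, align 2) → ends 32
within Meta: target at 6
8 + 6 = 14

14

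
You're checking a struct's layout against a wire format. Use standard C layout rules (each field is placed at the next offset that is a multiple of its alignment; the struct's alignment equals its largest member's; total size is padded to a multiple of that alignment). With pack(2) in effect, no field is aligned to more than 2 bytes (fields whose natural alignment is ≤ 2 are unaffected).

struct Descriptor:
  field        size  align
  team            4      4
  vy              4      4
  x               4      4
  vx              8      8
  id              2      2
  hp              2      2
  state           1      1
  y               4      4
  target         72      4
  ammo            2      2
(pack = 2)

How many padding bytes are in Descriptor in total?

1

0..4  team  (4B, 2-aligned)
4..8  vy  (4B, 2-aligned)
8..12  x  (4B, 2-aligned)
12..20  vx  (8B, 2-aligned)
20..22  id  (2B, 2-aligned)
22..24  hp  (2B, 2-aligned)
24..25  state  (1B, 1-aligned)
25..26  -- padding (1B)
26..30  y  (4B, 2-aligned)
30..102  target  (72B, 2-aligned)
102..104  ammo  (2B, 2-aligned)
sizeof = 104, alignof = 2
data bytes 103, size 104 → padding 1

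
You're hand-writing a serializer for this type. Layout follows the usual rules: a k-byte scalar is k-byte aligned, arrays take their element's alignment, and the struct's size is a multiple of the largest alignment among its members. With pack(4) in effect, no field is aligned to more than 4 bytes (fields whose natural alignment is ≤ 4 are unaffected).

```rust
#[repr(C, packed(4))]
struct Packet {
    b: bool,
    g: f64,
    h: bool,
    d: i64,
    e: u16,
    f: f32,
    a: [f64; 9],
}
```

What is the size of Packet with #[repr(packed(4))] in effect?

104

0..1  b  (1B, 1-aligned)
1..4  -- padding (3B)
4..12  g  (8B, 4-aligned)
12..13  h  (1B, 1-aligned)
13..16  -- padding (3B)
16..24  d  (8B, 4-aligned)
24..26  e  (2B, 2-aligned)
26..28  -- padding (2B)
28..32  f  (4B, 4-aligned)
32..104  a  (72B, 4-aligned)
sizeof = 104, alignof = 4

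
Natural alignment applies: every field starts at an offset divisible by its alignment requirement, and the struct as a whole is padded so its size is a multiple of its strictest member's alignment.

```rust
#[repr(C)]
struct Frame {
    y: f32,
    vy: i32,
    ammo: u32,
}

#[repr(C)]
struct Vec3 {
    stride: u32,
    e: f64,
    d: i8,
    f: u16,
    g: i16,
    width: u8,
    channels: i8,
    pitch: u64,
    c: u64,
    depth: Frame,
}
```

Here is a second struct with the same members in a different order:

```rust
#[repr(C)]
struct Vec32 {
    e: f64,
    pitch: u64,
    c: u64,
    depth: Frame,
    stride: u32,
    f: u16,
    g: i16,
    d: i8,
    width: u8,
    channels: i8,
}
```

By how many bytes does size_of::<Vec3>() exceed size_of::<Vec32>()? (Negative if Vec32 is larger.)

8

Frame: y at 0 (size 4, align 4) → ends 4; vy at 4 (size 4, align 4) → ends 8; ammo at 8 (size 4, align 4) → ends 12; total 12 bytes, alignment 4
stride at 0 (size 4, align 4) → ends 4
pad 4 to align 8 for e
e at 8 (size 8, align 8) → ends 16
d at 16 (size 1, align 1) → ends 17
pad 1 to align 2 for f
f at 18 (size 2, align 2) → ends 20
g at 20 (size 2, align 2) → ends 22
width at 22 (size 1, align 1) → ends 23
channels at 23 (size 1, align 1) → ends 24
pitch at 24 (size 8, align 8) → ends 32
c at 32 (size 8, align 8) → ends 40
depth at 40 (size 12, align 4) → ends 52
tail pad 4 to reach multiple of 8
total 56 bytes, alignment 8
— Vec32 —
e at 0 (size 8, align 8) → ends 8
pitch at 8 (size 8, align 8) → ends 16
c at 16 (size 8, align 8) → ends 24
depth at 24 (size 12, align 4) → ends 36
stride at 36 (size 4, align 4) → ends 40
f at 40 (size 2, align 2) → ends 42
g at 42 (size 2, align 2) → ends 44
d at 44 (size 1, align 1) → ends 45
width at 45 (size 1, align 1) → ends 46
channels at 46 (size 1, align 1) → ends 47
tail pad 1 to reach multiple of 8
total 48 bytes, alignment 8
56 − 48 = 8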